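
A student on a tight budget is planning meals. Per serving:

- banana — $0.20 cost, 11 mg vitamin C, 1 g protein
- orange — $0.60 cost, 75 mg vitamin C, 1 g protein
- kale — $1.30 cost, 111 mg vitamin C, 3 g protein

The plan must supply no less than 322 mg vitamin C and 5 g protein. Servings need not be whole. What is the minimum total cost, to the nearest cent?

$2.67

At the optimum either one food covers both requirements or two foods hit both targets exactly; no other combination can be cheaper.
banana only: max(322/11, 5/1) = 29.27 servings → $5.85.
orange only: max(322/75, 5/1) = 5 servings → $3.00.
kale only: max(322/111, 5/3) = 2.901 servings → $3.77.
banana + orange with both tight: 0.8281 servings and 4.172 servings → $2.67.
banana + kale: the both-tight solution has a negative serving — not a feasible corner.
orange + kale with both tight: 3.605 servings and 0.4649 servings → $2.77.
The minimum over all feasible corners is $2.67.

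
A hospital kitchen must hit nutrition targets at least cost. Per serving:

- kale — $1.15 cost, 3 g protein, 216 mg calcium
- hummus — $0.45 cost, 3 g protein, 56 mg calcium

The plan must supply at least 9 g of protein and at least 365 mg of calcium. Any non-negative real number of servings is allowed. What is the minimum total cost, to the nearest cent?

For a min-cost LP with two ≥-constraints, a basic feasible solution has at most two positive variables.
kale only: max(9/3, 365/216) = 3 servings → $3.45.
hummus only: max(9/3, 365/56) = 6.518 servings → $2.93.
kale + hummus with both tight: 1.231 servings and 1.769 servings → $2.21.
Cheapest feasible corner: $2.21.

$2.21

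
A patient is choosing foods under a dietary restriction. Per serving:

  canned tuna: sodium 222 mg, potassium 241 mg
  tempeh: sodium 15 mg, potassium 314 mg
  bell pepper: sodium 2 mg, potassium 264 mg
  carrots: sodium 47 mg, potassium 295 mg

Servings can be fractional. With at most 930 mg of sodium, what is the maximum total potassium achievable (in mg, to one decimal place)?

Potassium per mg sodium: bell pepper 132, tempeh 20.93, carrots 6.277, canned tuna 1.086.
With no serving limits, spend the whole sodium allowance on bell pepper: 930 mg / 2 mg × 264 mg = 122760.0 mg.

122760.0 mg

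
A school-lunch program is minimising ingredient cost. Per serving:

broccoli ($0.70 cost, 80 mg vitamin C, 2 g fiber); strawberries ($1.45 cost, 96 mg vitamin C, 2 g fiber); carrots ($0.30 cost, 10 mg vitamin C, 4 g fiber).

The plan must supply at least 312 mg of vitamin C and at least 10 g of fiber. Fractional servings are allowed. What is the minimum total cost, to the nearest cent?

At the optimum either one food covers both requirements or two foods hit both targets exactly; no other combination can be cheaper.
broccoli only: max(312/80, 10/2) = 5 servings → $3.50.
strawberries only: max(312/96, 10/2) = 5 servings → $7.25.
carrots only: max(312/10, 10/4) = 31.2 servings → $9.36.
broccoli + strawberries: the both-tight solution has a negative serving — not a feasible corner.
broccoli + carrots with both tight: 3.827 servings and 0.5867 servings → $2.85.
strawberries + carrots with both tight: 3.154 servings and 0.9231 servings → $4.85.
Cheapest feasible corner: $2.85.

$2.85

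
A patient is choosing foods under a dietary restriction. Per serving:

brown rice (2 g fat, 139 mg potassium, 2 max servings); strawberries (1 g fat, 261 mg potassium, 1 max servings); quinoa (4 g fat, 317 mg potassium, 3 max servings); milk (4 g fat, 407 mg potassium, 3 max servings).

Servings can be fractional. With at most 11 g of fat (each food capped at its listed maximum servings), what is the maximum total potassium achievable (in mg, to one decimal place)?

Potassium per g fat: strawberries 261, milk 101.8, quinoa 79.25, brown rice 69.5.
Take 1 serving of strawberries: uses 1 g fat, +261.0 mg potassium (running total 261.0 mg).
Take 2.5 servings of milk: uses 10 g fat, +1017.5 mg potassium (running total 1278.5 mg).
Filling greedily by potassium-per-g fat is optimal for one linear limit, giving 1278.5 mg.

1278.5 mg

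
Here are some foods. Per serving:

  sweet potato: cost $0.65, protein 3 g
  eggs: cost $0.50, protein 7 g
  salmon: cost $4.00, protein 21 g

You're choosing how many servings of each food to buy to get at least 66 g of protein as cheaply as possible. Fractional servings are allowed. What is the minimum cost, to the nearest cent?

Cost per g of protein: eggs $0.0714, salmon $0.1905, sweet potato $0.2167.
With no serving limits, use only eggs: 66 g / 7 g = 9.429 servings × $0.50 = $4.71.

$4.71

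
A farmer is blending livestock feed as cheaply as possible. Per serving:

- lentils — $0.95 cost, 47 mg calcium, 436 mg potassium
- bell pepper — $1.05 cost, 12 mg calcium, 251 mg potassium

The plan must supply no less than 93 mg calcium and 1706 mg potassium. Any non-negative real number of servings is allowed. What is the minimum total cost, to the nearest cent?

$3.72

An LP optimum is at a vertex; with two nutrient constraints at most two foods are used. Check each candidate.
lentils only: max(93/47, 1706/436) = 3.913 servings → $3.72.
bell pepper only: max(93/12, 1706/251) = 7.75 servings → $8.14.
lentils + bell pepper with both tight: 0.4373 servings and 6.037 servings → $6.75.
So the least-cost plan costs $3.72.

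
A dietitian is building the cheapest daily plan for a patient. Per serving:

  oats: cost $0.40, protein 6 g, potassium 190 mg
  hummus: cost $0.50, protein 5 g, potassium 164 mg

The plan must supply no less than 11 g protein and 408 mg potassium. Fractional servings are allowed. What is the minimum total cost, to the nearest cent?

A basic optimal solution has at most two foods positive. Try each food alone and each pair with both targets met exactly.
oats only: max(11/6, 408/190) = 2.147 servings → $0.86.
hummus only: max(11/5, 408/164) = 2.488 servings → $1.24.
oats + hummus: intersection lies outside the first quadrant.
Cheapest feasible corner: $0.86.

$0.86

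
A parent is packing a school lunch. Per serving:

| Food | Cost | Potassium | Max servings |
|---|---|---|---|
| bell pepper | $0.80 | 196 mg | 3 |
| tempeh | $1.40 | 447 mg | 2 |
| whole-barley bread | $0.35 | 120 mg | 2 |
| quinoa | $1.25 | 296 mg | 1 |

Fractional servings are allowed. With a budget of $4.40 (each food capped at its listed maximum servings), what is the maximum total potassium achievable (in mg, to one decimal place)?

1354.5 mg

Potassium per dollar: whole-barley bread 342.9, tempeh 319.3, bell pepper 245, quinoa 236.8.
Take 2 servings of whole-barley bread: spends $0.70, +240.0 mg potassium (running total 240.0 mg).
Take 2 servings of tempeh: spends $2.80, +894.0 mg potassium (running total 1134.0 mg).
Take 1.125 servings of bell pepper: spends $0.90, +220.5 mg potassium (running total 1354.5 mg).
Filling greedily by potassium-per-dollar is optimal for one linear limit, giving 1354.5 mg.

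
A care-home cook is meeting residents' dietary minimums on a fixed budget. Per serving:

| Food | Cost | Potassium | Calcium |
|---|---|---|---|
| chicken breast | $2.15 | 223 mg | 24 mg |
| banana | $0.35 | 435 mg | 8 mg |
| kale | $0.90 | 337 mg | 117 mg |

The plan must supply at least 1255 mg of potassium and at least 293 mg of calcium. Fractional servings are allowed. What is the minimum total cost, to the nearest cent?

chicken breast only: max(1255/223, 293/24) = 12.21 servings → $26.25.
banana only: max(1255/435, 293/8) = 36.62 servings → $12.82.
kale only: max(1255/337, 293/117) = 3.724 servings → $3.35.
chicken breast + banana: intersection lies outside the first quadrant.
chicken breast + kale with both tight: 2.671 servings and 1.956 servings → $7.50.
banana + kale with both tight: 0.9978 servings and 2.436 servings → $2.54.
Cheapest feasible corner: $2.54.

$2.54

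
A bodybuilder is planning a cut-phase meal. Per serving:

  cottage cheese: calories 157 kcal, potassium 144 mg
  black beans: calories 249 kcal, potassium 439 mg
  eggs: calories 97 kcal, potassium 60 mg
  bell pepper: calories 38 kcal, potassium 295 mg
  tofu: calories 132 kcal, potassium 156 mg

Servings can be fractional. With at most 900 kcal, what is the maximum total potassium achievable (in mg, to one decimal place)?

Potassium per kcal: bell pepper 7.763, black beans 1.763, tofu 1.182, cottage cheese 0.9172, eggs 0.6186.
With no serving limits, spend the whole calories allowance on bell pepper: 900 kcal / 38 kcal × 295 mg = 6986.8 mg.

6986.8 mg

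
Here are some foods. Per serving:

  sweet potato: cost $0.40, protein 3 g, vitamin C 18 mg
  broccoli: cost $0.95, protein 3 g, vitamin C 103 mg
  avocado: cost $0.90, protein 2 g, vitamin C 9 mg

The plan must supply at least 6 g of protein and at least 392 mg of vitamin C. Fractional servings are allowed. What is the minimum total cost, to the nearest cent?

The cheapest plan sits at a corner of the feasible region — with two constraints it uses at most two foods.
sweet potato only: max(6/3, 392/18) = 21.78 servings → $8.71.
broccoli only: max(6/3, 392/103) = 3.806 servings → $3.62.
avocado only: max(6/2, 392/9) = 43.56 servings → $39.20.
sweet potato + broccoli: intersection lies outside the first quadrant.
sweet potato + avocado: the both-tight solution has a negative serving — not a feasible corner.
broccoli + avocado: intersection lies outside the first quadrant.
So the least-cost plan costs $3.62.

$3.62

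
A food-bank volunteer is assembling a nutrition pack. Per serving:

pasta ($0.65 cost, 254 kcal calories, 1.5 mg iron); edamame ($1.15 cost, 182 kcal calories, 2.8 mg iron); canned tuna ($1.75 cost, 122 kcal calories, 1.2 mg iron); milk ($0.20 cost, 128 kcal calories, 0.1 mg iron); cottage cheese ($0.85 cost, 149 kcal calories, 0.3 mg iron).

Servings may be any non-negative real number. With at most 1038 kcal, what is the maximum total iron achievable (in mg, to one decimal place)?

16.0 mg

Iron per kcal: edamame 0.01538, canned tuna 0.009836, pasta 0.005906, cottage cheese 0.002013, milk 0.0007813.
With no serving limits, spend the whole calories allowance on edamame: 1038 kcal / 182 kcal × 2.8 mg = 16.0 mg.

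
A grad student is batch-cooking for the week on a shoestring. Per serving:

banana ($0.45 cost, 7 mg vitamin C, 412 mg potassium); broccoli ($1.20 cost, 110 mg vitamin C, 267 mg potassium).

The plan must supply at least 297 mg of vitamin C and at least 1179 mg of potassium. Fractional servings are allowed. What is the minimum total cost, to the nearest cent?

At the optimum either one food covers both requirements or two foods hit both targets exactly; no other combination can be cheaper.
banana only: max(297/7, 1179/412) = 42.43 servings → $19.09.
broccoli only: max(297/110, 1179/267) = 4.416 servings → $5.30.
banana + broccoli with both tight: 1.16 servings and 2.626 servings → $3.67.
The minimum over all feasible corners is $3.67.

$3.67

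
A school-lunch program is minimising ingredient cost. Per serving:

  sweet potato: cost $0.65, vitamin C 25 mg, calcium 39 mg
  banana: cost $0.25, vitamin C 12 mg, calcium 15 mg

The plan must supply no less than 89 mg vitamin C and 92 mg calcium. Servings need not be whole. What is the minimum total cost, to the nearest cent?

sweet potato only: max(89/25, 92/39) = 3.56 servings → $2.31.
banana only: max(89/12, 92/15) = 7.417 servings → $1.85.
sweet potato + banana with both targets exact would need a negative amount; discard.
Cheapest feasible corner: $1.85.

$1.85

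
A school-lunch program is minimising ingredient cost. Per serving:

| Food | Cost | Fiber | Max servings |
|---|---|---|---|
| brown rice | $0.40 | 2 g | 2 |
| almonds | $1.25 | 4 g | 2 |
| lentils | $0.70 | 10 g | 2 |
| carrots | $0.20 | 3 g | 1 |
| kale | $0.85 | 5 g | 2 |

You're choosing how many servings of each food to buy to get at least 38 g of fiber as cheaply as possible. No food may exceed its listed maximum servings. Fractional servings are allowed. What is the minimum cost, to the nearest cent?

Cost per g of fiber: carrots $0.0667, lentils $0.0700, kale $0.1700, brown rice $0.2000, almonds $0.3125.
Take 1 serving of carrots: +3.0 g fiber for $0.20 (total $0.20, still need 35.0 g).
Take 2 servings of lentils: +20.0 g fiber for $1.40 (total $1.60, still need 15.0 g).
Take 2 servings of kale: +10.0 g fiber for $1.70 (total $3.30, still need 5.0 g).
Take 2 servings of brown rice: +4.0 g fiber for $0.80 (total $4.10, still need 1.0 g).
Take 0.25 servings of almonds: +1.0 g fiber for $0.31 (total $4.41, still need 0.0 g).
Filling from the cheapest source first is optimal under one linear minimum: $4.41.

$4.41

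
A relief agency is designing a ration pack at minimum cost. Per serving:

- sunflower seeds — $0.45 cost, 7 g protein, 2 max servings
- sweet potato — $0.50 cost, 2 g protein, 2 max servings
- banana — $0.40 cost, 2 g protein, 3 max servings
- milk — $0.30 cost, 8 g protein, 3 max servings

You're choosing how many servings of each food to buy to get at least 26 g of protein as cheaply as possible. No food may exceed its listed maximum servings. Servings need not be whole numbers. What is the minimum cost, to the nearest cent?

$1.03

Cost per g of protein: milk $0.0375, sunflower seeds $0.0643, banana $0.2000, sweet potato $0.2500.
Take 3 servings of milk: +24.0 g protein for $0.90 (total $0.90, still need 2.0 g).
Take 0.2857 servings of sunflower seeds: +2.0 g protein for $0.13 (total $1.03, still need 0.0 g).
Greedy by cheapest-per-g is optimal for a single linear constraint, so the minimum cost is $1.03.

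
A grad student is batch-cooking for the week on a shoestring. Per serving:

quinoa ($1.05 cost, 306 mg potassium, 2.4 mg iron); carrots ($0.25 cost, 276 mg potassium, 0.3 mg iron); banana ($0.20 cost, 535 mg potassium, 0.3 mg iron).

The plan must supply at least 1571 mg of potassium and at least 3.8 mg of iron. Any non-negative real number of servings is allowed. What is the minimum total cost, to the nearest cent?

$1.81

Two binding constraints pin down two serving amounts, so the optimal mix uses at most two foods. The candidates are each food alone (scaled to the tighter of potassium/iron) and each pair with both constraints tight.
quinoa only: max(1571/306, 3.8/2.4) = 5.134 servings → $5.39.
carrots only: max(1571/276, 3.8/0.3) = 12.67 servings → $3.17.
banana only: max(1571/535, 3.8/0.3) = 12.67 servings → $2.53.
quinoa + carrots with both tight: 1.012 servings and 4.57 servings → $2.21.
quinoa + banana with both tight: 1.31 servings and 2.187 servings → $1.81.
carrots + banana: intersection lies outside the first quadrant.
The minimum over all feasible corners is $1.81.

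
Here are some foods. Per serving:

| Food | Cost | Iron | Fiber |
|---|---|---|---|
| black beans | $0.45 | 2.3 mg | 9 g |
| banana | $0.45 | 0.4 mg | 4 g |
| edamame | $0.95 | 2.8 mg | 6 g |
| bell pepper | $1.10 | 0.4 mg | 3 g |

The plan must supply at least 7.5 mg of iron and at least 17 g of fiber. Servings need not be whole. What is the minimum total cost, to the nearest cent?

$1.47

Two binding constraints pin down two serving amounts, so the optimal mix uses at most two foods. The candidates are each food alone (scaled to the tighter of iron/fiber) and each pair with both constraints tight.
black beans only: max(7.5/2.3, 17/9) = 3.261 servings → $1.47.
banana only: max(7.5/0.4, 17/4) = 18.75 servings → $8.44.
edamame only: max(7.5/2.8, 17/6) = 2.833 servings → $2.69.
bell pepper only: max(7.5/0.4, 17/3) = 18.75 servings → $20.62.
black beans + banana with both targets exact would need a negative amount; discard.
black beans + edamame with both tight: 0.2281 servings and 2.491 servings → $2.47.
black beans + bell pepper with both targets exact would need a negative amount; discard.
banana + edamame with both tight: 0.2955 servings and 2.636 servings → $2.64.
banana + bell pepper: intersection lies outside the first quadrant.
edamame + bell pepper with both tight: 2.617 servings and 0.4333 servings → $2.96.
The minimum over all feasible corners is $1.47.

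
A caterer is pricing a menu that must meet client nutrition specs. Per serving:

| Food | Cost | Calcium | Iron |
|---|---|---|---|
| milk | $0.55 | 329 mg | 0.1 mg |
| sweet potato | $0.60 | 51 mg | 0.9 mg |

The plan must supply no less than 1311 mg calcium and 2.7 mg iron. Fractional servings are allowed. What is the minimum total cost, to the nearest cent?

$3.53

This is a tiny linear program; its minimum lies at a vertex of the feasible set. List the vertices and price them.
milk only: max(1311/329, 2.7/0.1) = 27 servings → $14.85.
sweet potato only: max(1311/51, 2.7/0.9) = 25.71 servings → $15.42.
milk + sweet potato with both tight: 3.581 servings and 2.602 servings → $3.53.
The minimum over all feasible corners is $3.53.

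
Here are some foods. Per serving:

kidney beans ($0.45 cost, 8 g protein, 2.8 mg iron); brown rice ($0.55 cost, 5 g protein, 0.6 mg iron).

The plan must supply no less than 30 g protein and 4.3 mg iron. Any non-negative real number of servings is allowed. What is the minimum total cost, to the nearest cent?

At the optimum either one food covers both requirements or two foods hit both targets exactly; no other combination can be cheaper.
kidney beans only: max(30/8, 4.3/2.8) = 3.75 servings → $1.69.
brown rice only: max(30/5, 4.3/0.6) = 7.167 servings → $3.94.
kidney beans + brown rice with both tight: 0.3804 servings and 5.391 servings → $3.14.
So the least-cost plan costs $1.69.

$1.69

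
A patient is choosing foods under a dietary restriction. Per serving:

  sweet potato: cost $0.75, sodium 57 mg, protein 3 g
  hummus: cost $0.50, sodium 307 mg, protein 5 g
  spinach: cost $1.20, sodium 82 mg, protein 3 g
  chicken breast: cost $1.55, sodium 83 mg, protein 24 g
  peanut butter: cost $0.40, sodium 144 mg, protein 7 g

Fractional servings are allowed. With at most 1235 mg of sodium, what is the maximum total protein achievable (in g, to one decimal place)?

Protein per mg sodium: chicken breast 0.2892, sweet potato 0.05263, peanut butter 0.04861, spinach 0.03659, hummus 0.01629.
With no serving limits, spend the whole sodium allowance on chicken breast: 1235 mg / 83 mg × 24 g = 357.1 g.

357.1 g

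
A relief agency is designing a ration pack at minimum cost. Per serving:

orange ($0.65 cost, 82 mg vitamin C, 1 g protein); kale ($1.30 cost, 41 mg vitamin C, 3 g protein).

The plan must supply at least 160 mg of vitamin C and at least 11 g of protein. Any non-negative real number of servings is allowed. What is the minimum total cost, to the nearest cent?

$4.80

Check every corner: each single food scaled to meet both minima, and each pair solved so both constraints bind.
orange only: max(160/82, 11/1) = 11 servings → $7.15.
kale only: max(160/41, 11/3) = 3.902 servings → $5.07.
orange + kale with both tight: 0.1415 servings and 3.62 servings → $4.80.
The minimum over all feasible corners is $4.80.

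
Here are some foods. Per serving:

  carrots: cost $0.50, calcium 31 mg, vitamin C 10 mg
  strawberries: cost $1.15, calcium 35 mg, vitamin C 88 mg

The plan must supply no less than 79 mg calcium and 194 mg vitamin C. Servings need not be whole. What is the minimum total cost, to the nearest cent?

Check every corner: each single food scaled to meet both minima, and each pair solved so both constraints bind.
carrots only: max(79/31, 194/10) = 19.4 servings → $9.70.
strawberries only: max(79/35, 194/88) = 2.257 servings → $2.60.
carrots + strawberries with both tight: 0.06812 servings and 2.197 servings → $2.56.
The minimum over all feasible corners is $2.56.

$2.56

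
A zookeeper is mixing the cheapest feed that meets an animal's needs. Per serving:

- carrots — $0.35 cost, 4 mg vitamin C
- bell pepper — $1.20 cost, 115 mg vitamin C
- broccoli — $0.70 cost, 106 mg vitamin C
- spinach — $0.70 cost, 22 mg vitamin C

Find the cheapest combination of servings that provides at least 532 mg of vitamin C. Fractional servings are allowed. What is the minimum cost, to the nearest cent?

$3.51

Cost per mg of vitamin C: broccoli $0.0066, bell pepper $0.0104, spinach $0.0318, carrots $0.0875.
With no serving limits, use only broccoli: 532 mg / 106 mg = 5.019 servings × $0.70 = $3.51.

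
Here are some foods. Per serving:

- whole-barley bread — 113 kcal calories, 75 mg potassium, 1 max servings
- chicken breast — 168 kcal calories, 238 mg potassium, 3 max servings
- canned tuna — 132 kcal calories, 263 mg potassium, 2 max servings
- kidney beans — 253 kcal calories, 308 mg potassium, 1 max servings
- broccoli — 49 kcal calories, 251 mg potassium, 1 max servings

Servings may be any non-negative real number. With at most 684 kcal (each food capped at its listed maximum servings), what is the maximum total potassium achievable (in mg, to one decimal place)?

Potassium per kcal: broccoli 5.122, canned tuna 1.992, chicken breast 1.417, kidney beans 1.217, whole-barley bread 0.6637.
Take 1 serving of broccoli: uses 49 kcal, +251.0 mg potassium (running total 251.0 mg).
Take 2 servings of canned tuna: uses 264 kcal, +526.0 mg potassium (running total 777.0 mg).
Take 2.208 servings of chicken breast: uses 371 kcal, +525.6 mg potassium (running total 1302.6 mg).
Greedy by best ratio exhausts the calories allowance optimally: 1302.6 mg.

1302.6 mg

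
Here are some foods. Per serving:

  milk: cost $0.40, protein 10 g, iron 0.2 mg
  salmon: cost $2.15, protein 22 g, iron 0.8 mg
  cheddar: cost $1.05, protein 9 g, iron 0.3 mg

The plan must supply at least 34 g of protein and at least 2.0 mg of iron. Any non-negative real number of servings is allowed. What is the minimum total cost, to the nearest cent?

This is a tiny linear program; its minimum lies at a vertex of the feasible set. List the vertices and price them.
milk only: max(34/10, 2.0/0.2) = 10 servings → $4.00.
salmon only: max(34/22, 2.0/0.8) = 2.5 servings → $5.38.
cheddar only: max(34/9, 2.0/0.3) = 6.667 servings → $7.00.
milk + salmon: intersection lies outside the first quadrant.
milk + cheddar: the both-tight solution has a negative serving — not a feasible corner.
salmon + cheddar: intersection lies outside the first quadrant.
So the least-cost plan costs $4.00.

$4.00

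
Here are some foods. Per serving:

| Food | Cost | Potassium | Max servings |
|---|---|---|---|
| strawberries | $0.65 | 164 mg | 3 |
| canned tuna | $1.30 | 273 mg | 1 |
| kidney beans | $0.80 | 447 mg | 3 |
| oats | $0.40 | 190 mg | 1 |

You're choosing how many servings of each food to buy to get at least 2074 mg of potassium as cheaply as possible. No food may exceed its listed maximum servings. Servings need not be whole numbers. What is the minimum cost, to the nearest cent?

$4.99

Cost per mg of potassium: kidney beans $0.0018, oats $0.0021, strawberries $0.0040, canned tuna $0.0048.
Take 3 servings of kidney beans: +1341.0 mg potassium for $2.40 (total $2.40, still need 733.0 mg).
Take 1 serving of oats: +190.0 mg potassium for $0.40 (total $2.80, still need 543.0 mg).
Take 3 servings of strawberries: +492.0 mg potassium for $1.95 (total $4.75, still need 51.0 mg).
Take 0.1868 servings of canned tuna: +51.0 mg potassium for $0.24 (total $4.99, still need 0.0 mg).
Greedy by cheapest-per-mg is optimal for a single linear constraint, so the minimum cost is $4.99.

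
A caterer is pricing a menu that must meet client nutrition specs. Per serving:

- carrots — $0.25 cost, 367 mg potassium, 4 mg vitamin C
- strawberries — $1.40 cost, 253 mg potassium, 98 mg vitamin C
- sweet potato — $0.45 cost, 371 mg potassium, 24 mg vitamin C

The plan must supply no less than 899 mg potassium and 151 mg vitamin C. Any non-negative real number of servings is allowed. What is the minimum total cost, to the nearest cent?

$2.33

Minimising a linear cost over {potassium ≥ 899, vitamin C ≥ 151, servings ≥ 0} — the optimum is at a vertex, using one or two foods.
carrots only: max(899/367, 151/4) = 37.75 servings → $9.44.
strawberries only: max(899/253, 151/98) = 3.553 servings → $4.97.
sweet potato only: max(899/371, 151/24) = 6.292 servings → $2.83.
carrots + strawberries with both tight: 1.428 servings and 1.483 servings → $2.43.
carrots + sweet potato with both targets exact would need a negative amount; discard.
strawberries + sweet potato with both tight: 1.137 servings and 1.648 servings → $2.33.
Cheapest feasible corner: $2.33.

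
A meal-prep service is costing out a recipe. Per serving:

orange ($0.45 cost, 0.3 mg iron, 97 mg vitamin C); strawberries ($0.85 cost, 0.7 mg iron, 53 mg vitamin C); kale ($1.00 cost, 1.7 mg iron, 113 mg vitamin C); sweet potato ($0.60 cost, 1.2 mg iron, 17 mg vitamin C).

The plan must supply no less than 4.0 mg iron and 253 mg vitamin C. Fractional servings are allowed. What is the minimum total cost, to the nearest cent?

$2.33

Compare the cost at each extreme point of the feasible region.
orange only: max(4.0/0.3, 253/97) = 13.33 servings → $6.00.
strawberries only: max(4.0/0.7, 253/53) = 5.714 servings → $4.86.
kale only: max(4.0/1.7, 253/113) = 2.353 servings → $2.35.
sweet potato only: max(4.0/1.2, 253/17) = 14.88 servings → $8.93.
orange + strawberries with both targets exact would need a negative amount; discard.
orange + kale with both targets exact would need a negative amount; discard.
orange + sweet potato with both tight: 2.117 servings and 2.804 servings → $2.64.
strawberries + kale with both targets exact would need a negative amount; discard.
strawberries + sweet potato with both tight: 4.557 servings and 0.675 servings → $4.28.
kale + sweet potato with both tight: 2.208 servings and 0.2052 servings → $2.33.
The minimum over all feasible corners is $2.33.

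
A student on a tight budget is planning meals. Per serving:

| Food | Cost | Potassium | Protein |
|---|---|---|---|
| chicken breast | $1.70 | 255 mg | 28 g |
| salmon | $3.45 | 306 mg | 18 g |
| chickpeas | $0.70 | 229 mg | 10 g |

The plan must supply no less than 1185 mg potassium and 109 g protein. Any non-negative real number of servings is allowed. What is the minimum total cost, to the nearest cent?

Check every corner: each single food scaled to meet both minima, and each pair solved so both constraints bind.
chicken breast only: max(1185/255, 109/28) = 4.647 servings → $7.90.
salmon only: max(1185/306, 109/18) = 6.056 servings → $20.89.
chickpeas only: max(1185/229, 109/10) = 10.9 servings → $7.63.
chicken breast + salmon with both tight: 3.023 servings and 1.354 servings → $9.81.
chicken breast + chickpeas with both tight: 3.395 servings and 1.394 servings → $6.75.
salmon + chickpeas with both targets exact would need a negative amount; discard.
So the least-cost plan costs $6.75.

$6.75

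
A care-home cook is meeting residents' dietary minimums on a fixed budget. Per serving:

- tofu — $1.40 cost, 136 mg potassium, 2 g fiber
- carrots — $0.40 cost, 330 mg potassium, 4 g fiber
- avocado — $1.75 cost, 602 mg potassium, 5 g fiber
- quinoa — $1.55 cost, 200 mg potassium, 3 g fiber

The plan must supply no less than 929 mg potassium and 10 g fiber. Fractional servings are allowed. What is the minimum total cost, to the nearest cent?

The cheapest plan sits at a corner of the feasible region — with two constraints it uses at most two foods.
tofu only: max(929/136, 10/2) = 6.831 servings → $9.56.
carrots only: max(929/330, 10/4) = 2.815 servings → $1.13.
avocado only: max(929/602, 10/5) = 2 servings → $3.50.
quinoa only: max(929/200, 10/3) = 4.645 servings → $7.20.
tofu + carrots: intersection lies outside the first quadrant.
tofu + avocado with both tight: 2.624 servings and 0.9504 servings → $5.34.
tofu + quinoa with both targets exact would need a negative amount; discard.
carrots + avocado with both tight: 1.814 servings and 0.5488 servings → $1.69.
carrots + quinoa: intersection lies outside the first quadrant.
avocado + quinoa with both tight: 0.9764 servings and 1.706 servings → $4.35.
So the least-cost plan costs $1.13.

$1.13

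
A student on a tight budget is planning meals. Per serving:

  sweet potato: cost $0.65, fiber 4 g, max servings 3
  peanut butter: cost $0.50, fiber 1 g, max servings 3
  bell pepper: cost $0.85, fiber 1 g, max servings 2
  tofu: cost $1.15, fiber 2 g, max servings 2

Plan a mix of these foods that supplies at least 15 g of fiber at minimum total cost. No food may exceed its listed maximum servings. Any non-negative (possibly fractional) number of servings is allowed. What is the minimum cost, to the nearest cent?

$3.45

Cost per g of fiber: sweet potato $0.1625, peanut butter $0.5000, tofu $0.5750, bell pepper $0.8500.
Take 3 servings of sweet potato: +12.0 g fiber for $1.95 (total $1.95, still need 3.0 g).
Take 3 servings of peanut butter: +3.0 g fiber for $1.50 (total $3.45, still need 0.0 g).
Greedy by cheapest-per-g is optimal for a single linear constraint, so the minimum cost is $3.45.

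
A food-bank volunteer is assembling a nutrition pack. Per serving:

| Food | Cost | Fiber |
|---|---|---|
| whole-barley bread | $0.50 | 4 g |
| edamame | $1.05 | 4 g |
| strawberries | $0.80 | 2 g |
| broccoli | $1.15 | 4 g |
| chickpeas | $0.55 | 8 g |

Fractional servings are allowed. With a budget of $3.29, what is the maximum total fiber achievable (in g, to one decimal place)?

47.9 g

Fiber per dollar: chickpeas 14.55, whole-barley bread 8, edamame 3.81, broccoli 3.478, strawberries 2.5.
With no serving limits, spend the whole cost allowance on chickpeas: $3.29 / $0.55 × 8 g = 47.9 g.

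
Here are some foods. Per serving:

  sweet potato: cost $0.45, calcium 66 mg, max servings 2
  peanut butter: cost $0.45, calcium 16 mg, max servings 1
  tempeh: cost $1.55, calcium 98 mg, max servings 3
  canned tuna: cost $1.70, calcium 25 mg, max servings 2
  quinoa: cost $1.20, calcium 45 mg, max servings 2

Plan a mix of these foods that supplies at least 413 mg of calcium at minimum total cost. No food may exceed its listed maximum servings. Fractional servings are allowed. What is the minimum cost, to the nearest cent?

$5.34

Cost per mg of calcium: sweet potato $0.0068, tempeh $0.0158, quinoa $0.0267, peanut butter $0.0281, canned tuna $0.0680.
Take 2 servings of sweet potato: +132.0 mg calcium for $0.90 (total $0.90, still need 281.0 mg).
Take 2.867 servings of tempeh: +281.0 mg calcium for $4.44 (total $5.34, still need 0.0 mg).
Greedy by cheapest-per-mg is optimal for a single linear constraint, so the minimum cost is $5.34.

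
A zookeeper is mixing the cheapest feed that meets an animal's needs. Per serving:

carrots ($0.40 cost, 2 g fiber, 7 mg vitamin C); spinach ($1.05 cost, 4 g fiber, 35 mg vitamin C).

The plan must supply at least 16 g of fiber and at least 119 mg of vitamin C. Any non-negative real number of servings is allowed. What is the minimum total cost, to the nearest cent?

With two linear requirements the optimum uses one or two foods; enumerate the corners.
carrots only: max(16/2, 119/7) = 17 servings → $6.80.
spinach only: max(16/4, 119/35) = 4 servings → $4.20.
carrots + spinach with both tight: 2 servings and 3 servings → $3.95.
Cheapest feasible corner: $3.95.

$3.95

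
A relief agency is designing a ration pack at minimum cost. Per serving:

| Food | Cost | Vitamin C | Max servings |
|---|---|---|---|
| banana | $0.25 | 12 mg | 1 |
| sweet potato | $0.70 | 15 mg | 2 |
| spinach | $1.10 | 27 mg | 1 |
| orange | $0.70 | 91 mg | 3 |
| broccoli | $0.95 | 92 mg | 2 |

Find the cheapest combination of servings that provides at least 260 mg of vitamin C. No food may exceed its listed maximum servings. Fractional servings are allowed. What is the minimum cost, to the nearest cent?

$2.00

Cost per mg of vitamin C: orange $0.0077, broccoli $0.0103, banana $0.0208, spinach $0.0407, sweet potato $0.0467.
Take 2.857 servings of orange: +260.0 mg vitamin C for $2.00 (total $2.00, still need 0.0 mg).
Greedy by cheapest-per-mg is optimal for a single linear constraint, so the minimum cost is $2.00.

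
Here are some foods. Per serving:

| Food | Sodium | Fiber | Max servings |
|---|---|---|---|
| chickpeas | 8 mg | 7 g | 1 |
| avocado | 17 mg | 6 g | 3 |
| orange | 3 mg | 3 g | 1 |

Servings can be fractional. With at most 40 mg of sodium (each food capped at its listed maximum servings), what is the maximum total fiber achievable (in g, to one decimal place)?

Fiber per mg sodium: orange 1, chickpeas 0.875, avocado 0.3529.
Take 1 serving of orange: uses 3 mg sodium, +3.0 g fiber (running total 3.0 g).
Take 1 serving of chickpeas: uses 8 mg sodium, +7.0 g fiber (running total 10.0 g).
Take 1.706 servings of avocado: uses 29 mg sodium, +10.2 g fiber (running total 20.2 g).
Greedy by best ratio exhausts the sodium allowance optimally: 20.2 g.

20.2 g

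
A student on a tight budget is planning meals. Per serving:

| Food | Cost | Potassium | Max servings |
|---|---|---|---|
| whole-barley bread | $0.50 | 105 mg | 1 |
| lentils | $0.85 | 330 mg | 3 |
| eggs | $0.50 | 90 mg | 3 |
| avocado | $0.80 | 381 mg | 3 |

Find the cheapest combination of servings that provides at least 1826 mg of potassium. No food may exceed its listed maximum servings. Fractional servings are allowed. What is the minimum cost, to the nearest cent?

$4.16

Cost per mg of potassium: avocado $0.0021, lentils $0.0026, whole-barley bread $0.0048, eggs $0.0056.
Take 3 servings of avocado: +1143.0 mg potassium for $2.40 (total $2.40, still need 683.0 mg).
Take 2.07 servings of lentils: +683.0 mg potassium for $1.76 (total $4.16, still need 0.0 mg).
Filling from the cheapest source first is optimal under one linear minimum: $4.16.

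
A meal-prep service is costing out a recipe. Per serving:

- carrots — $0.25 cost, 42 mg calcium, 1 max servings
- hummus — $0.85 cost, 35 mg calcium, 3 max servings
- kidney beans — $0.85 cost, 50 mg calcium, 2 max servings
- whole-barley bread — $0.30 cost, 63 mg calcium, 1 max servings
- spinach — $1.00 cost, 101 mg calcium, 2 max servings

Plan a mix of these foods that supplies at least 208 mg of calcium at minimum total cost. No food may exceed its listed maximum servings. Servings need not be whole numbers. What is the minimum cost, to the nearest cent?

$1.57

Cost per mg of calcium: whole-barley bread $0.0048, carrots $0.0060, spinach $0.0099, kidney beans $0.0170, hummus $0.0243.
Take 1 serving of whole-barley bread: +63.0 mg calcium for $0.30 (total $0.30, still need 145.0 mg).
Take 1 serving of carrots: +42.0 mg calcium for $0.25 (total $0.55, still need 103.0 mg).
Take 1.02 servings of spinach: +103.0 mg calcium for $1.02 (total $1.57, still need 0.0 mg).
Greedy by cheapest-per-mg is optimal for a single linear constraint, so the minimum cost is $1.57.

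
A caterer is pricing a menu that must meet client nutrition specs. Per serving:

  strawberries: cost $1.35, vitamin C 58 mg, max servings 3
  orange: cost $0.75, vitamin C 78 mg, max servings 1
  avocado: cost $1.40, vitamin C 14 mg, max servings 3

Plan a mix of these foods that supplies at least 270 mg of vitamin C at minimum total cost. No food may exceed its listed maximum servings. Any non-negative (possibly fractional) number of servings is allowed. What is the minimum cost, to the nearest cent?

Cost per mg of vitamin C: orange $0.0096, strawberries $0.0233, avocado $0.1000.
Take 1 serving of orange: +78.0 mg vitamin C for $0.75 (total $0.75, still need 192.0 mg).
Take 3 servings of strawberries: +174.0 mg vitamin C for $4.05 (total $4.80, still need 18.0 mg).
Take 1.286 servings of avocado: +18.0 mg vitamin C for $1.80 (total $6.60, still need 0.0 mg).
Filling from the cheapest source first is optimal under one linear minimum: $6.60.

$6.60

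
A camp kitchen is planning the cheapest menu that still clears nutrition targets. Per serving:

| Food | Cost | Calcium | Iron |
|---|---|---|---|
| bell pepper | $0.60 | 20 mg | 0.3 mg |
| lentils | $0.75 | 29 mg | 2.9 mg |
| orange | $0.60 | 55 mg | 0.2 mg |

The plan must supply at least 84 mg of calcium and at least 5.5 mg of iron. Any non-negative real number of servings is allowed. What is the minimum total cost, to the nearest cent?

$1.72

bell pepper only: max(84/20, 5.5/0.3) = 18.33 servings → $11.00.
lentils only: max(84/29, 5.5/2.9) = 2.897 servings → $2.17.
orange only: max(84/55, 5.5/0.2) = 27.5 servings → $16.50.
bell pepper + lentils with both tight: 1.706 servings and 1.72 servings → $2.31.
bell pepper + orange with both targets exact would need a negative amount; discard.
lentils + orange with both tight: 1.859 servings and 0.5472 servings → $1.72.
Cheapest feasible corner: $1.72.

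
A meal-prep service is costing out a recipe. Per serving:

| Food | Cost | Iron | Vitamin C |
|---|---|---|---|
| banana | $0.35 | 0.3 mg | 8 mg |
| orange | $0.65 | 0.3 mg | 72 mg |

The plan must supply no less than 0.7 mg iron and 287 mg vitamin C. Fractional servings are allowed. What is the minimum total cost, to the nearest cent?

For a min-cost LP with two ≥-constraints, a basic feasible solution has at most two positive variables.
banana only: max(0.7/0.3, 287/8) = 35.88 servings → $12.56.
orange only: max(0.7/0.3, 287/72) = 3.986 servings → $2.59.
banana + orange: intersection lies outside the first quadrant.
Cheapest feasible corner: $2.59.

$2.59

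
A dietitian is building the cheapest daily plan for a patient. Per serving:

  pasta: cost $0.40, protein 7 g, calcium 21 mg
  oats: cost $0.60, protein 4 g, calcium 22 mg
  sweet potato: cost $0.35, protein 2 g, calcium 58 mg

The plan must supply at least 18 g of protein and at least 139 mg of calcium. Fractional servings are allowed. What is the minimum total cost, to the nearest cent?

$1.41

For a min-cost LP with two ≥-constraints, a basic feasible solution has at most two positive variables.
pasta only: max(18/7, 139/21) = 6.619 servings → $2.65.
oats only: max(18/4, 139/22) = 6.318 servings → $3.79.
sweet potato only: max(18/2, 139/58) = 9 servings → $3.15.
pasta + oats: intersection lies outside the first quadrant.
pasta + sweet potato with both tight: 2.104 servings and 1.635 servings → $1.41.
oats + sweet potato with both tight: 4.074 servings and 0.8511 servings → $2.74.
Cheapest feasible corner: $1.41.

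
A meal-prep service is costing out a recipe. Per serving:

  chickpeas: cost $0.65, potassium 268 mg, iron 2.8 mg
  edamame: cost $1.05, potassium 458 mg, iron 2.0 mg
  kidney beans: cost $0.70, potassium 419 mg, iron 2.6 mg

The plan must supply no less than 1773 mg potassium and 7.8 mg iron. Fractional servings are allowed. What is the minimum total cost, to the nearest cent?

This is a tiny linear program; its minimum lies at a vertex of the feasible set. List the vertices and price them.
chickpeas only: max(1773/268, 7.8/2.8) = 6.616 servings → $4.30.
edamame only: max(1773/458, 7.8/2.0) = 3.9 servings → $4.09.
kidney beans only: max(1773/419, 7.8/2.6) = 4.232 servings → $2.96.
chickpeas + edamame with both tight: 0.03537 servings and 3.85 servings → $4.07.
chickpeas + kidney beans: intersection lies outside the first quadrant.
edamame + kidney beans with both tight: 3.803 servings and 0.07483 servings → $4.05.
Cheapest feasible corner: $2.96.

$2.96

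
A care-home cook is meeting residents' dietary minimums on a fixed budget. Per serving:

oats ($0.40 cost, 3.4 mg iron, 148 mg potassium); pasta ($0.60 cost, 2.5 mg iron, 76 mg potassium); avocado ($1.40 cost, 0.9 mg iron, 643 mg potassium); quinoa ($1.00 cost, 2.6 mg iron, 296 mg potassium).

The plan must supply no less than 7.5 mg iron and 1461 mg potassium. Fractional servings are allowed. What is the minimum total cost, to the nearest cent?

A basic optimal solution has at most two foods positive. Try each food alone and each pair with both targets met exactly.
oats only: max(7.5/3.4, 1461/148) = 9.872 servings → $3.95.
pasta only: max(7.5/2.5, 1461/76) = 19.22 servings → $11.53.
avocado only: max(7.5/0.9, 1461/643) = 8.333 servings → $11.67.
quinoa only: max(7.5/2.6, 1461/296) = 4.936 servings → $4.94.
oats + pasta: intersection lies outside the first quadrant.
oats + avocado with both tight: 1.709 servings and 1.879 servings → $3.31.
oats + quinoa: the both-tight solution has a negative serving — not a feasible corner.
pasta + avocado with both tight: 2.279 servings and 2.003 servings → $4.17.
pasta + quinoa with both targets exact would need a negative amount; discard.
avocado + quinoa with both tight: 1.123 servings and 2.496 servings → $4.07.
Cheapest feasible corner: $3.31.

$3.31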